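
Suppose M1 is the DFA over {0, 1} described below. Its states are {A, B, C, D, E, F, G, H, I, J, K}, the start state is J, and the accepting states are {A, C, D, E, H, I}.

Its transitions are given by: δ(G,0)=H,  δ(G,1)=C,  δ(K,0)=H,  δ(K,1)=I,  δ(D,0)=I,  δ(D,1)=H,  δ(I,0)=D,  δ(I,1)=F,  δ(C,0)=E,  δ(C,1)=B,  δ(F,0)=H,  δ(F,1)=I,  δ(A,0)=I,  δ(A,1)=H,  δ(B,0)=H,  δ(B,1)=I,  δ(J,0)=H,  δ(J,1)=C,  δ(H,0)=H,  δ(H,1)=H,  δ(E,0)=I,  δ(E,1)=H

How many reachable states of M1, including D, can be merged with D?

2

States {A,G,K} cannot be reached from the start state, so discard them.
Initial partition by acceptance: {C,D,E,H,I} | {B,F,J}.
Split {C,D,E,H,I} by δ(·,1) → {D,E,H} and {C,I}.
Refine {D,E,H} on symbol 0: members go to different blocks, giving {D,E} and {H}.
The partition is now stable with 4 blocks: {D,E} | {B,F,J} | {C,I} | {H}.
State D belongs to the block {D,E}, which has 2 states.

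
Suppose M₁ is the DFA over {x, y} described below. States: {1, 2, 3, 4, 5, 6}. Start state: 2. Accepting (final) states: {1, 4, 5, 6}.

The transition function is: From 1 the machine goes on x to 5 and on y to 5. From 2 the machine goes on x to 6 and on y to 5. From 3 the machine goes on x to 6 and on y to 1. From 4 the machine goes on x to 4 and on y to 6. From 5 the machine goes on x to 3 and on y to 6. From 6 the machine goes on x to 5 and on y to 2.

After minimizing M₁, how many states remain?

5

Reachable states from the start: {1,2,3,5,6}. Unreachable: {4} — drop them.
P0 = {1,5,6} | {2,3}.
Refine {1,5,6} on symbol x: members go to different blocks, giving {1,6} and {5}.
Refine {1,6} on symbol y: members go to different blocks, giving {1} and {6}.
Split {2,3} by δ(·,y) → {2} and {3}.
The partition is now stable with 5 blocks: {1} | {2} | {5} | {6} | {3}.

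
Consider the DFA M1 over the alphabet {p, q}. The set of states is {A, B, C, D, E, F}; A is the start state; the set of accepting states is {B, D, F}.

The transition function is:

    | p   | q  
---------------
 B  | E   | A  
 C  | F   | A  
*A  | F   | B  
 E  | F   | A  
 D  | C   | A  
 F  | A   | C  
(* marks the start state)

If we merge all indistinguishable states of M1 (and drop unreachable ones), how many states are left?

4

States {D} cannot be reached from the start state, so discard them.
P0 = {B,F} | {A,C,E}.
Split {A,C,E} by δ(·,q) → {C,E} and {A}.
On input p, block {B,F} splits into {B} and {F}.
Stable partition: {B} | {C,E} | {A} | {F} — 4 equivalence classes.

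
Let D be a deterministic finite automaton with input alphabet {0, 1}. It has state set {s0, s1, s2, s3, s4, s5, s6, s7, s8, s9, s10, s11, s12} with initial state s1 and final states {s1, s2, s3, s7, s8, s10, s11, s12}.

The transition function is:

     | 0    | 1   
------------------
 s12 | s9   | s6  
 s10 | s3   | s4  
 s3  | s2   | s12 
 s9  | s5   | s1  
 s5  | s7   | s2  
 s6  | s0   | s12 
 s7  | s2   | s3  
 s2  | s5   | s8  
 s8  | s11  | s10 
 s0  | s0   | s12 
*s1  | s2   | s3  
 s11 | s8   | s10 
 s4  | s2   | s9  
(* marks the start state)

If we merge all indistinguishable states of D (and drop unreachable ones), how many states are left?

Start with accepting vs non-accepting: {s1,s2,s3,s7,s8,s10,s11,s12} | {s0,s4,s5,s6,s9}.
Refine {s1,s2,s3,s7,s8,s10,s11,s12} on symbol 0: members go to different blocks, giving {s1,s3,s7,s8,s10,s11} and {s2,s12}.
Refine {s1,s3,s7,s8,s10,s11} on symbol 0: members go to different blocks, giving {s1,s3,s7} and {s8,s10,s11}.
Refine {s1,s3,s7} on symbol 1: members go to different blocks, giving {s1,s7} and {s3}.
On input 0, block {s0,s4,s5,s6,s9} splits into {s0,s6,s9} and {s4} and {s5}.
Refine {s0,s6,s9} on symbol 0: members go to different blocks, giving {s0,s6} and {s9}.
On input 0, block {s2,s12} splits into {s2} and {s12}.
On input 0, block {s8,s10,s11} splits into {s8,s11} and {s10}.
No further refinement is possible. Final partition (10 blocks): {s1,s7} | {s0,s6} | {s2} | {s8,s11} | {s3} | {s4} | {s5} | {s9} | {s12} | {s10}.

10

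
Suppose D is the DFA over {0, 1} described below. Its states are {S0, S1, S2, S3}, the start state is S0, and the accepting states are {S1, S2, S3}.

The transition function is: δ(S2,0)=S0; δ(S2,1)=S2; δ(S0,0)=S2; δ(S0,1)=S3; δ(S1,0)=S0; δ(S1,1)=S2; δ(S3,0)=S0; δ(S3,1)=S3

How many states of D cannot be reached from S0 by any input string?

BFS from S0 reaches {S0, S2, S3}; the 1 state(s) S1 are never visited.

1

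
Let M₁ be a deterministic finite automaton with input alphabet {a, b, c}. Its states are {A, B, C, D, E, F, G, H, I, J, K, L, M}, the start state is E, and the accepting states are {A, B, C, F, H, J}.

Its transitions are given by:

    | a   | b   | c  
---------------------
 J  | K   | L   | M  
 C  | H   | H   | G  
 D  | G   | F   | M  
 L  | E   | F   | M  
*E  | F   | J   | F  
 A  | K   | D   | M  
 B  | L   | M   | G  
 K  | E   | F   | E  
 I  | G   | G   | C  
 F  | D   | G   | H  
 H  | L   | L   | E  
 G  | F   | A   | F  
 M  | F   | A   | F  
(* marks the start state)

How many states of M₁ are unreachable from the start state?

Starting at E and following transitions, the reachable set is {A, D, E, F, G, H, J, K, L, M}. That leaves B, C, I unreachable — 3 in total.

3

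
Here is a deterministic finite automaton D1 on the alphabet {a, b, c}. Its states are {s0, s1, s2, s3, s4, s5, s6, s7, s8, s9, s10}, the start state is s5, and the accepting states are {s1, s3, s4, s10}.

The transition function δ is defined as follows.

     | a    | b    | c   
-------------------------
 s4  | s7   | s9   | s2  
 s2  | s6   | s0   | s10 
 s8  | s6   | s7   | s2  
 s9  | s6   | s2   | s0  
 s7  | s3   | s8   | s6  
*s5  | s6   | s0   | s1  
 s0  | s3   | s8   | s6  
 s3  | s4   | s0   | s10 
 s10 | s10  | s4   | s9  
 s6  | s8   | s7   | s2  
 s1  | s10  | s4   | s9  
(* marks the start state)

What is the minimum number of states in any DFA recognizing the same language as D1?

All states are reachable from the start state.
Start with accepting vs non-accepting: {s1,s3,s4,s10} | {s0,s2,s5,s6,s7,s8,s9}.
On input a, block {s1,s3,s4,s10} splits into {s1,s3,s10} and {s4}.
Refine {s1,s3,s10} on symbol a: members go to different blocks, giving {s1,s10} and {s3}.
On input a, block {s0,s2,s5,s6,s7,s8,s9} splits into {s2,s5,s6,s8,s9} and {s0,s7}.
Refine {s2,s5,s6,s8,s9} on symbol b: members go to different blocks, giving {s2,s5,s6,s8} and {s9}.
Refine {s2,s5,s6,s8} on symbol c: members go to different blocks, giving {s2,s5} and {s6,s8}.
The partition is now stable with 7 blocks: {s1,s10} | {s2,s5} | {s4} | {s3} | {s0,s7} | {s9} | {s6,s8}.

7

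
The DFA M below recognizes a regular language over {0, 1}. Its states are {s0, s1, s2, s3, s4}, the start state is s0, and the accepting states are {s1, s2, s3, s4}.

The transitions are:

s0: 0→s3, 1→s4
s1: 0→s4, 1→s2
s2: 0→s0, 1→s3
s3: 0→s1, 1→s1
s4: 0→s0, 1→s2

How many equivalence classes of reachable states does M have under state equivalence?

Initial partition by acceptance: {s1,s2,s3,s4} | {s0}.
Split {s1,s2,s3,s4} by δ(·,0) → {s1,s3} and {s2,s4}.
On input 0, block {s1,s3} splits into {s1} and {s3}.
Refine {s2,s4} on symbol 1: members go to different blocks, giving {s2} and {s4}.
Stable partition: {s1} | {s0} | {s2} | {s3} | {s4} — 5 equivalence classes.

5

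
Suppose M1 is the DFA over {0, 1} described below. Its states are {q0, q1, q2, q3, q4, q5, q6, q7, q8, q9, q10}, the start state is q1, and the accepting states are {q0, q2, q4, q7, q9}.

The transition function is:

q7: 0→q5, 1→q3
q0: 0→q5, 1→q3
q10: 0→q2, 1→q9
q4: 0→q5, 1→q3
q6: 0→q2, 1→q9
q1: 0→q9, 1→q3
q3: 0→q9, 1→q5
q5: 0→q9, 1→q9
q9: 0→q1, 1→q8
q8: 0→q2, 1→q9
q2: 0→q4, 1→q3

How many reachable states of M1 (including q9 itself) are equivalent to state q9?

1

States {q0,q6,q7,q10} cannot be reached from the start state, so discard them.
Initial partition by acceptance: {q2,q4,q9} | {q1,q3,q5,q8}.
Refine {q2,q4,q9} on symbol 0: members go to different blocks, giving {q4,q9} and {q2}.
On input 0, block {q1,q3,q5,q8} splits into {q1,q3,q5} and {q8}.
Refine {q4,q9} on symbol 1: members go to different blocks, giving {q4} and {q9}.
Split {q1,q3,q5} by δ(·,1) → {q1,q3} and {q5}.
Refine {q1,q3} on symbol 1: members go to different blocks, giving {q1} and {q3}.
The partition is now stable with 7 blocks: {q4} | {q1} | {q2} | {q8} | {q9} | {q5} | {q3}.
The equivalence class containing q9 is {q9}, of size 1.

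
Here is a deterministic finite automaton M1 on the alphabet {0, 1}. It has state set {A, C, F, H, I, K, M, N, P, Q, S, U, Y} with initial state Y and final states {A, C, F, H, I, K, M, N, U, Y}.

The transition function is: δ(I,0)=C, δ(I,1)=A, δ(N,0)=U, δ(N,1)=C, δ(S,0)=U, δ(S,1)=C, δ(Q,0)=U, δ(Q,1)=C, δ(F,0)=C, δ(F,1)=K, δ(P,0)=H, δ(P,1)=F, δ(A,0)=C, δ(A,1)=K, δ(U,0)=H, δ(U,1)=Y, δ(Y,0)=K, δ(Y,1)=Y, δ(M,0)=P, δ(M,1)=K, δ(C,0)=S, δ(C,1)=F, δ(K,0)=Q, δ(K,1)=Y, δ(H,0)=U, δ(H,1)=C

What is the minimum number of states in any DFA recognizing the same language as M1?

7

States {A,I,M,N,P} cannot be reached from the start state, so discard them.
P0 = {C,F,H,K,U,Y} | {Q,S}.
Split {C,F,H,K,U,Y} by δ(·,0) → {F,H,U,Y} and {C,K}.
On input 0, block {F,H,U,Y} splits into {F,Y} and {H,U}.
On input 1, block {F,Y} splits into {F} and {Y}.
On input 1, block {C,K} splits into {C} and {K}.
On input 1, block {H,U} splits into {H} and {U}.
The partition is now stable with 7 blocks: {F} | {Q,S} | {C} | {H} | {Y} | {K} | {U}.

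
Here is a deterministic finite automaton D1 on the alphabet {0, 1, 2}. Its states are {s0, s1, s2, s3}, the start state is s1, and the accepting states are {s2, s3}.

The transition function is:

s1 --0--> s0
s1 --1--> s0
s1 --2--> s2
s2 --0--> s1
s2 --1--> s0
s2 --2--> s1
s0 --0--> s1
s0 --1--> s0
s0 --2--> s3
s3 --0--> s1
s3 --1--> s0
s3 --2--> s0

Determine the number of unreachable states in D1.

0

A breadth-first search from the start state visits every state.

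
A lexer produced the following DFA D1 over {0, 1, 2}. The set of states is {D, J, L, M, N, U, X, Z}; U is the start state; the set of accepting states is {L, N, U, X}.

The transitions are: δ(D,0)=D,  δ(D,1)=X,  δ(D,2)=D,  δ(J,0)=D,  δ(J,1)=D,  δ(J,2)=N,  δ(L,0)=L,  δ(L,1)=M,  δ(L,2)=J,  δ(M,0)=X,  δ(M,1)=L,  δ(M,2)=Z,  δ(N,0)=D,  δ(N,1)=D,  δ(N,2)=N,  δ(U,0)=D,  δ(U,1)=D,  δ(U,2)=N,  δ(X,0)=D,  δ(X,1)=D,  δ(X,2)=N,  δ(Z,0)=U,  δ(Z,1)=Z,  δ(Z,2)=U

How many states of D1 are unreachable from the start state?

BFS from U reaches {D, N, U, X}; the 4 state(s) J, L, M, Z are never visited.

4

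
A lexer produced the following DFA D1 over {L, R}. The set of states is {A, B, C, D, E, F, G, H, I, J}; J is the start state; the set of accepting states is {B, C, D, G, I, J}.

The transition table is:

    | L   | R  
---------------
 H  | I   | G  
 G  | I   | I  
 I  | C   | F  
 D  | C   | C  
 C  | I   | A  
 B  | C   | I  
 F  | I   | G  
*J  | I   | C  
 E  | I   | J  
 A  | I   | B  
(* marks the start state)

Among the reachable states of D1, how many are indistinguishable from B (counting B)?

3

Reachable states from the start: {A,B,C,F,G,I,J}. Unreachable: {D,E,H} — drop them.
Initial partition by acceptance: {B,C,G,I,J} | {A,F}.
Refine {B,C,G,I,J} on symbol R: members go to different blocks, giving {B,G,J} and {C,I}.
Stable partition: {B,G,J} | {A,F} | {C,I} — 3 equivalence classes.
State B belongs to the block {B,G,J}, which has 3 states.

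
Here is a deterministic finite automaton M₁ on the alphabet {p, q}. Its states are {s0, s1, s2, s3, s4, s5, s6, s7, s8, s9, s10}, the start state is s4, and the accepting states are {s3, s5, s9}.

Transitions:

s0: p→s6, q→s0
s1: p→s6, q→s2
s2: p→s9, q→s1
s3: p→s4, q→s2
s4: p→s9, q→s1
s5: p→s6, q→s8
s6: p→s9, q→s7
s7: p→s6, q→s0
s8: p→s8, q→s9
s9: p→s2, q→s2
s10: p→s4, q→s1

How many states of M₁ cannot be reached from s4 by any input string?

No path from s4 leads to s3, s5, s8, s10; the other 7 states are all reachable.

4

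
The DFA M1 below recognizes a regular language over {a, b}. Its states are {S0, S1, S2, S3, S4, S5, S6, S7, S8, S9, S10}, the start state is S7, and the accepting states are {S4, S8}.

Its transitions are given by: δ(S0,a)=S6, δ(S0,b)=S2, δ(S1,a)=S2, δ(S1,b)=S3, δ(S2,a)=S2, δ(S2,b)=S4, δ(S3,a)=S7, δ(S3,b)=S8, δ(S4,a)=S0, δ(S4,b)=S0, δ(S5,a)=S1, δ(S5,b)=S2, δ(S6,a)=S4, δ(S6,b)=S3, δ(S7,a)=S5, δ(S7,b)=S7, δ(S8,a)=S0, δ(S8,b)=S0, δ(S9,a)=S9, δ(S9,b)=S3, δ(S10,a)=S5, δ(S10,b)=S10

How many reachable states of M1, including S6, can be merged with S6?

1

First remove the unreachable states {S9,S10}; 9 states remain.
Initial partition by acceptance: {S4,S8} | {S0,S1,S2,S3,S5,S6,S7}.
Refine {S0,S1,S2,S3,S5,S6,S7} on symbol a: members go to different blocks, giving {S0,S1,S2,S3,S5,S7} and {S6}.
On input a, block {S0,S1,S2,S3,S5,S7} splits into {S1,S2,S3,S5,S7} and {S0}.
On input b, block {S1,S2,S3,S5,S7} splits into {S1,S5,S7} and {S2,S3}.
On input a, block {S1,S5,S7} splits into {S5,S7} and {S1}.
Refine {S5,S7} on symbol a: members go to different blocks, giving {S5} and {S7}.
Split {S2,S3} by δ(·,a) → {S2} and {S3}.
Stable partition: {S4,S8} | {S5} | {S6} | {S0} | {S2} | {S1} | {S7} | {S3} — 8 equivalence classes.
The equivalence class containing S6 is {S6}, of size 1.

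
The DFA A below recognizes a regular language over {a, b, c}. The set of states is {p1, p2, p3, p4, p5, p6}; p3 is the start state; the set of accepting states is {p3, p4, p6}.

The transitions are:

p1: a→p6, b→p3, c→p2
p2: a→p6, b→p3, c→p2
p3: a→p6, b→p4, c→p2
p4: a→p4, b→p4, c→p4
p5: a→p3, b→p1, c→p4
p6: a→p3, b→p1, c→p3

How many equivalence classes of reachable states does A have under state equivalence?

Reachable states from the start: {p1,p2,p3,p4,p6}. Unreachable: {p5} — drop them.
Start with accepting vs non-accepting: {p3,p4,p6} | {p1,p2}.
Split {p3,p4,p6} by δ(·,b) → {p3,p4} and {p6}.
On input a, block {p3,p4} splits into {p3} and {p4}.
Stable partition: {p3} | {p1,p2} | {p6} | {p4} — 4 equivalence classes.

4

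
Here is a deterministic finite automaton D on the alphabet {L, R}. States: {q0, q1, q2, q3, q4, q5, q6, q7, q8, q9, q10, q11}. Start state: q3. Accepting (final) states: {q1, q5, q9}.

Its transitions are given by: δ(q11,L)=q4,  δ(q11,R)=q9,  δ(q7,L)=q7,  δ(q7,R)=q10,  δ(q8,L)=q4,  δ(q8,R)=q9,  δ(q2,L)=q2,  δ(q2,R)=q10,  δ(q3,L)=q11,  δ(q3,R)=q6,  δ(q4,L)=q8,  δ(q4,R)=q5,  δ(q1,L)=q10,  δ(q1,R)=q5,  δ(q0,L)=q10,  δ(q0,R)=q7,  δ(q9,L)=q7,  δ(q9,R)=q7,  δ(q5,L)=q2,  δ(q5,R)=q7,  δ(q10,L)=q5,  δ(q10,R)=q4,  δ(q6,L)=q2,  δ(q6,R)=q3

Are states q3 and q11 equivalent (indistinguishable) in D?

No

First remove the unreachable states {q0,q1}; 10 states remain.
Initial partition by acceptance: {q5,q9} | {q2,q3,q4,q6,q7,q8,q10,q11}.
Split {q2,q3,q4,q6,q7,q8,q10,q11} by δ(·,L) → {q2,q3,q4,q6,q7,q8,q11} and {q10}.
Refine {q2,q3,q4,q6,q7,q8,q11} on symbol R: members go to different blocks, giving {q4,q8,q11} and {q2,q7} and {q3,q6}.
Refine {q3,q6} on symbol L: members go to different blocks, giving {q3} and {q6}.
Stable partition: {q5,q9} | {q4,q8,q11} | {q10} | {q2,q7} | {q3} | {q6} — 6 equivalence classes.
q3 and q11 end up in different blocks, so they are distinguishable. For instance, the string 'R' is accepted from only q11.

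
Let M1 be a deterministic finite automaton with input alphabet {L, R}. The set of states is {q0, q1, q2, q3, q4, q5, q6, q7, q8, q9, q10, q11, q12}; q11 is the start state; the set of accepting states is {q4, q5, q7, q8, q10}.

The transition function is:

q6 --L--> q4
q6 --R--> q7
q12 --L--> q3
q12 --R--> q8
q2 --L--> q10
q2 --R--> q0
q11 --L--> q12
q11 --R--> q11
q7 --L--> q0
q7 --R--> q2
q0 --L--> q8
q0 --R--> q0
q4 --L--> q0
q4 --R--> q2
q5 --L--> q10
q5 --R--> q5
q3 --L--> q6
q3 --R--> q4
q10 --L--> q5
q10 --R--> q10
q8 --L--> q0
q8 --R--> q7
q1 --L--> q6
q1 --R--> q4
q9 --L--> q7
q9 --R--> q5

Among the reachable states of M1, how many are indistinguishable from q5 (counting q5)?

States {q1,q9} cannot be reached from the start state, so discard them.
P0 = {q4,q5,q7,q8,q10} | {q0,q2,q3,q6,q11,q12}.
Split {q4,q5,q7,q8,q10} by δ(·,L) → {q4,q7,q8} and {q5,q10}.
On input R, block {q4,q7,q8} splits into {q4,q7} and {q8}.
On input L, block {q0,q2,q3,q6,q11,q12} splits into {q3,q11,q12} and {q0} and {q2} and {q6}.
Refine {q3,q11,q12} on symbol L: members go to different blocks, giving {q11,q12} and {q3}.
Refine {q11,q12} on symbol L: members go to different blocks, giving {q11} and {q12}.
No further refinement is possible. Final partition (9 blocks): {q4,q7} | {q11} | {q5,q10} | {q8} | {q0} | {q2} | {q6} | {q3} | {q12}.
State q5 belongs to the block {q5,q10}, which has 2 states.

2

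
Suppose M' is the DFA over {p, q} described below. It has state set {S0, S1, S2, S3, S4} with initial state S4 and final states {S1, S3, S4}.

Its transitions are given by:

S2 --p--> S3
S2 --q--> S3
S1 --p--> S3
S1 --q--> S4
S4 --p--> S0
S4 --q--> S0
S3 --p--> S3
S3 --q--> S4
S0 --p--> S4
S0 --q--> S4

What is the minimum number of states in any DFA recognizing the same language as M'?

First remove the unreachable states {S1,S2,S3}; 2 states remain.
P0 = {S4} | {S0}.
Stable partition: {S4} | {S0} — 2 equivalence classes.

2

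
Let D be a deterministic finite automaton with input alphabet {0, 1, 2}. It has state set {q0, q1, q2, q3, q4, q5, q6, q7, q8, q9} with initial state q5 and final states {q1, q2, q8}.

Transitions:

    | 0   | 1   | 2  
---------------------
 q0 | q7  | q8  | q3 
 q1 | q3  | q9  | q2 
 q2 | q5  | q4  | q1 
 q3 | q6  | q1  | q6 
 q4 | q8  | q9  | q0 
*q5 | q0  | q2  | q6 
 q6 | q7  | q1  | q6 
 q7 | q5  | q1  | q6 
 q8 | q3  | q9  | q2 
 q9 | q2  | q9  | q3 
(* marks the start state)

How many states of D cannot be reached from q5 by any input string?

0

Exploring from q5, all states are eventually visited, so none are unreachable.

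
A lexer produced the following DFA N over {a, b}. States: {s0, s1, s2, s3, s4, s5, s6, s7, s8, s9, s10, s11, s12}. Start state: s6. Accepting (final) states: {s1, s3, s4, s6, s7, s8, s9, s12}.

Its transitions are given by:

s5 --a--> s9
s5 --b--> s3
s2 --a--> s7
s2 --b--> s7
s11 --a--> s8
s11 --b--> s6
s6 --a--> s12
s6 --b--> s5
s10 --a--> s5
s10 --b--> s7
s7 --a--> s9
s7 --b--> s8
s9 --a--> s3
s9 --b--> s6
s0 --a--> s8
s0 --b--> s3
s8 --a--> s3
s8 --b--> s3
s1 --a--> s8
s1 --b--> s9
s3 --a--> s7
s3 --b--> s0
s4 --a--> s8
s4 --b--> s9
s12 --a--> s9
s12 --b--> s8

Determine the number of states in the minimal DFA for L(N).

4

First remove the unreachable states {s1,s2,s4,s10,s11}; 8 states remain.
Start with accepting vs non-accepting: {s3,s6,s7,s8,s9,s12} | {s0,s5}.
Refine {s3,s6,s7,s8,s9,s12} on symbol b: members go to different blocks, giving {s7,s8,s9,s12} and {s3,s6}.
On input a, block {s7,s8,s9,s12} splits into {s7,s12} and {s8,s9}.
The partition is now stable with 4 blocks: {s7,s12} | {s0,s5} | {s3,s6} | {s8,s9}.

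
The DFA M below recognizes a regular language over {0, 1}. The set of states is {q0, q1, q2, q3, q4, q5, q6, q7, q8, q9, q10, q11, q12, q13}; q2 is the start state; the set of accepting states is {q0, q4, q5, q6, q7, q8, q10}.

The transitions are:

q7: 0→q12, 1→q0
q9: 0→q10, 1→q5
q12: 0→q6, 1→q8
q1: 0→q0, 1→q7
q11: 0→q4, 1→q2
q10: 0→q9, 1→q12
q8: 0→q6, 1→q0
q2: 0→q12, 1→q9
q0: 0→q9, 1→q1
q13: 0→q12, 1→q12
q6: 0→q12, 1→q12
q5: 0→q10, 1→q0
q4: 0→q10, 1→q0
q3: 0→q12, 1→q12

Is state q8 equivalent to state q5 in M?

First remove the unreachable states {q3,q4,q11,q13}; 10 states remain.
Start with accepting vs non-accepting: {q0,q5,q6,q7,q8,q10} | {q1,q2,q9,q12}.
Refine {q0,q5,q6,q7,q8,q10} on symbol 0: members go to different blocks, giving {q0,q6,q7,q10} and {q5,q8}.
Refine {q0,q6,q7,q10} on symbol 1: members go to different blocks, giving {q0,q6,q10} and {q7}.
On input 0, block {q1,q2,q9,q12} splits into {q1,q9,q12} and {q2}.
Split {q1,q9,q12} by δ(·,1) → {q9,q12} and {q1}.
Refine {q0,q6,q10} on symbol 1: members go to different blocks, giving {q6,q10} and {q0}.
The partition is now stable with 7 blocks: {q6,q10} | {q9,q12} | {q5,q8} | {q7} | {q2} | {q1} | {q0}.
q8 and q5 lie in the same block of the stable partition, so they are equivalent — no string distinguishes them.

Yes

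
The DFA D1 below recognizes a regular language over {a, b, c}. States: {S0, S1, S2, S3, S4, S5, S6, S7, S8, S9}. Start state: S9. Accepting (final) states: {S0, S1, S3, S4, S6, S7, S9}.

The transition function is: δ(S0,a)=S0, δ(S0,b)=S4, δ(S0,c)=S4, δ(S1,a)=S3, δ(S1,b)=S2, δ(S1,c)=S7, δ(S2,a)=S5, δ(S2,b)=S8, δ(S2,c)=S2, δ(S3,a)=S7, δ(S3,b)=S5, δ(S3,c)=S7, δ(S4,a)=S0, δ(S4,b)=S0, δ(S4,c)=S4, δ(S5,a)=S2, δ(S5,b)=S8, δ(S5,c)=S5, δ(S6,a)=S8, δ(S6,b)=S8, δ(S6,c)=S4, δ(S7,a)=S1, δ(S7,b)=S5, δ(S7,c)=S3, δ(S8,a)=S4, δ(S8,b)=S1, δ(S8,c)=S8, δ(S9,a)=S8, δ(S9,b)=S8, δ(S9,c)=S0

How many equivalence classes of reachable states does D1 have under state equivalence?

5

First remove the unreachable states {S6}; 9 states remain.
Start with accepting vs non-accepting: {S0,S1,S3,S4,S7,S9} | {S2,S5,S8}.
Split {S0,S1,S3,S4,S7,S9} by δ(·,a) → {S0,S1,S3,S4,S7} and {S9}.
Split {S0,S1,S3,S4,S7} by δ(·,b) → {S1,S3,S7} and {S0,S4}.
On input a, block {S2,S5,S8} splits into {S2,S5} and {S8}.
No further refinement is possible. Final partition (5 blocks): {S1,S3,S7} | {S2,S5} | {S9} | {S0,S4} | {S8}.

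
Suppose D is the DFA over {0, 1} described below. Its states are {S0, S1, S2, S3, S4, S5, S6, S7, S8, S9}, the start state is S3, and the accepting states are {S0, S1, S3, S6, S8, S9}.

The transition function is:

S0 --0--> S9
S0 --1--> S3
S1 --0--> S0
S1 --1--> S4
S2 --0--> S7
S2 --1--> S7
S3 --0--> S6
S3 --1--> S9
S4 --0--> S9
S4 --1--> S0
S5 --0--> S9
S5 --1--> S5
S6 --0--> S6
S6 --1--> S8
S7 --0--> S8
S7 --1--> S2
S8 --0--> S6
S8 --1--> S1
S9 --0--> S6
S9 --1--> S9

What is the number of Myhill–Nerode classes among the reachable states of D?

Reachable states from the start: {S0,S1,S3,S4,S6,S8,S9}. Unreachable: {S2,S5,S7} — drop them.
P0 = {S0,S1,S3,S6,S8,S9} | {S4}.
Refine {S0,S1,S3,S6,S8,S9} on symbol 1: members go to different blocks, giving {S0,S3,S6,S8,S9} and {S1}.
Refine {S0,S3,S6,S8,S9} on symbol 1: members go to different blocks, giving {S0,S3,S6,S9} and {S8}.
Refine {S0,S3,S6,S9} on symbol 1: members go to different blocks, giving {S0,S3,S9} and {S6}.
Refine {S0,S3,S9} on symbol 0: members go to different blocks, giving {S3,S9} and {S0}.
No further refinement is possible. Final partition (6 blocks): {S3,S9} | {S4} | {S1} | {S8} | {S6} | {S0}.

6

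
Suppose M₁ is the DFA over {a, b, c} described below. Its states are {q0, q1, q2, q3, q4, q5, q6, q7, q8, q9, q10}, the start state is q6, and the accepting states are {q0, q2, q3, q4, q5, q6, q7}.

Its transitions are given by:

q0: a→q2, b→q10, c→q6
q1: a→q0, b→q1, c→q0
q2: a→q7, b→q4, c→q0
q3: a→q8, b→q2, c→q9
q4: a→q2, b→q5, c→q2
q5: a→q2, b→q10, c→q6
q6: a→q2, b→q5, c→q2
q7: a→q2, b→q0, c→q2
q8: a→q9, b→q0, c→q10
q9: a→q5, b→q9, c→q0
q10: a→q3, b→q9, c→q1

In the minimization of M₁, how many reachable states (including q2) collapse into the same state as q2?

1

Every state is reachable, so we keep all 11.
Initial partition by acceptance: {q0,q2,q3,q4,q5,q6,q7} | {q1,q8,q9,q10}.
Refine {q0,q2,q3,q4,q5,q6,q7} on symbol a: members go to different blocks, giving {q0,q2,q4,q5,q6,q7} and {q3}.
Split {q0,q2,q4,q5,q6,q7} by δ(·,b) → {q2,q4,q6,q7} and {q0,q5}.
On input b, block {q2,q4,q6,q7} splits into {q4,q6,q7} and {q2}.
Refine {q1,q8,q9,q10} on symbol a: members go to different blocks, giving {q1,q9} and {q8} and {q10}.
The partition is now stable with 7 blocks: {q4,q6,q7} | {q1,q9} | {q3} | {q0,q5} | {q2} | {q8} | {q10}.
State q2 belongs to the block {q2}, which has 1 states.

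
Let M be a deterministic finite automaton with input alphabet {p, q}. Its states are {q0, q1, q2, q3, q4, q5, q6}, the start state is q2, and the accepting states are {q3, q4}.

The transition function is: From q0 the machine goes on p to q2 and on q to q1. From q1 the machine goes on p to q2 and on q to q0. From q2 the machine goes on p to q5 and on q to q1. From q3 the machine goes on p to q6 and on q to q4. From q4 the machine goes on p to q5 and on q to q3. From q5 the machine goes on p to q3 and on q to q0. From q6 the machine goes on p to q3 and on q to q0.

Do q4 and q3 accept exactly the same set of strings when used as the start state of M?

Yes

All states are reachable from the start state.
Initial partition by acceptance: {q3,q4} | {q0,q1,q2,q5,q6}.
Split {q0,q1,q2,q5,q6} by δ(·,p) → {q0,q1,q2} and {q5,q6}.
Split {q0,q1,q2} by δ(·,p) → {q0,q1} and {q2}.
Stable partition: {q3,q4} | {q0,q1} | {q5,q6} | {q2} — 4 equivalence classes.
q4 and q3 lie in the same block of the stable partition, so they are equivalent — no string distinguishes them.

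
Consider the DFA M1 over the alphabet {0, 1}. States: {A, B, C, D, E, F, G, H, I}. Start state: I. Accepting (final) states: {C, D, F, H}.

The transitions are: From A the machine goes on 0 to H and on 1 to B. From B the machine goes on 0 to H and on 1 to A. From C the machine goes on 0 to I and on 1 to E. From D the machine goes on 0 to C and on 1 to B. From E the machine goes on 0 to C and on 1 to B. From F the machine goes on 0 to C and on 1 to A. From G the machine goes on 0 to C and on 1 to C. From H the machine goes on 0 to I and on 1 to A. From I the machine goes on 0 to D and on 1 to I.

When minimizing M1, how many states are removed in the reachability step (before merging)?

2

Starting at I and following transitions, the reachable set is {A, B, C, D, E, H, I}. That leaves F, G unreachable — 2 in total.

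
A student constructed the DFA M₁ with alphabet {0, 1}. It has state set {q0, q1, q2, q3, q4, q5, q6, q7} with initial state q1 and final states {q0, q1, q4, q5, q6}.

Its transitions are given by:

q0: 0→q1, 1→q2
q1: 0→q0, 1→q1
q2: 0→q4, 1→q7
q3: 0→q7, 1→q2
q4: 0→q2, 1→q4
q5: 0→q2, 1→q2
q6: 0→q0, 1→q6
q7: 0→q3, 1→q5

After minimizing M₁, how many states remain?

7

First remove the unreachable states {q6}; 7 states remain.
Initial partition by acceptance: {q0,q1,q4,q5} | {q2,q3,q7}.
Split {q0,q1,q4,q5} by δ(·,0) → {q0,q1} and {q4,q5}.
On input 1, block {q0,q1} splits into {q0} and {q1}.
Refine {q2,q3,q7} on symbol 0: members go to different blocks, giving {q3,q7} and {q2}.
Refine {q3,q7} on symbol 1: members go to different blocks, giving {q3} and {q7}.
Refine {q4,q5} on symbol 1: members go to different blocks, giving {q4} and {q5}.
The partition is now stable with 7 blocks: {q0} | {q3} | {q4} | {q1} | {q2} | {q7} | {q5}.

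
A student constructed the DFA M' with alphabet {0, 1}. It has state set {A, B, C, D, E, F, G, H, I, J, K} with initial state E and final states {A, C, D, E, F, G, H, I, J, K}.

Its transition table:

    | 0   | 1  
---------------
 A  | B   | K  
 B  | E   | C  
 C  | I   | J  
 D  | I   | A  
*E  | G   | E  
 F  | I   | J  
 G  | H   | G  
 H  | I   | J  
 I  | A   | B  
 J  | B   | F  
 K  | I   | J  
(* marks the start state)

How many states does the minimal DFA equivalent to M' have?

Reachable states from the start: {A,B,C,E,F,G,H,I,J,K}. Unreachable: {D} — drop them.
Start with accepting vs non-accepting: {A,C,E,F,G,H,I,J,K} | {B}.
Split {A,C,E,F,G,H,I,J,K} by δ(·,0) → {C,E,F,G,H,I,K} and {A,J}.
Refine {C,E,F,G,H,I,K} on symbol 0: members go to different blocks, giving {C,E,F,G,H,K} and {I}.
On input 0, block {C,E,F,G,H,K} splits into {C,F,H,K} and {E,G}.
On input 0, block {E,G} splits into {E} and {G}.
Stable partition: {C,F,H,K} | {B} | {A,J} | {I} | {E} | {G} — 6 equivalence classes.

6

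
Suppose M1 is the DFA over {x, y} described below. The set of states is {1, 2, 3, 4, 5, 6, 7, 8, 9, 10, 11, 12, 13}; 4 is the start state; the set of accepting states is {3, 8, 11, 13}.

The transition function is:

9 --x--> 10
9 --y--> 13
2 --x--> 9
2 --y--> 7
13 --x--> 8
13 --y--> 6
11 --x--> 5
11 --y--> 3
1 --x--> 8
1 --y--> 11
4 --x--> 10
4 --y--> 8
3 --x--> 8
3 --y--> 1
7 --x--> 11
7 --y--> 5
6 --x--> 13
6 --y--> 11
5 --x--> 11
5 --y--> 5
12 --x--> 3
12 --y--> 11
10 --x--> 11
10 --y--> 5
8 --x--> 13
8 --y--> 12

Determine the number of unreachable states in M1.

3

BFS from 4 reaches {1, 3, 4, 5, 6, 8, 10, 11, 12, 13}; the 3 state(s) 2, 7, 9 are never visited.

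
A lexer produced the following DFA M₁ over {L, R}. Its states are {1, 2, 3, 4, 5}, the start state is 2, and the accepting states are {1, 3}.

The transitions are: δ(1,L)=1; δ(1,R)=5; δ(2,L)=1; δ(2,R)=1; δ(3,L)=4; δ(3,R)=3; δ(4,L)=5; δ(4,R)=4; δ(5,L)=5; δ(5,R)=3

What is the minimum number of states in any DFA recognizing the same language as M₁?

5

Every state is reachable, so we keep all 5.
P0 = {1,3} | {2,4,5}.
Refine {1,3} on symbol L: members go to different blocks, giving {1} and {3}.
Refine {2,4,5} on symbol L: members go to different blocks, giving {4,5} and {2}.
Split {4,5} by δ(·,R) → {4} and {5}.
The partition is now stable with 5 blocks: {1} | {4} | {3} | {2} | {5}.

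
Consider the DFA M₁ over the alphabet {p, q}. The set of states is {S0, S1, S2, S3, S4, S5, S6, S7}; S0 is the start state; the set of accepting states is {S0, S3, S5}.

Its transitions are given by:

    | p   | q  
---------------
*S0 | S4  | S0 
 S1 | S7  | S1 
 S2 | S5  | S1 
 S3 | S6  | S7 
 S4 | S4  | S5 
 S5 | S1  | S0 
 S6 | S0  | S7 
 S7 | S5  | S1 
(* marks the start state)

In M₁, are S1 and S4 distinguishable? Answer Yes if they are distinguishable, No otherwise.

Reachable states from the start: {S0,S1,S4,S5,S7}. Unreachable: {S2,S3,S6} — drop them.
Start with accepting vs non-accepting: {S0,S5} | {S1,S4,S7}.
Split {S1,S4,S7} by δ(·,p) → {S1,S4} and {S7}.
On input p, block {S1,S4} splits into {S1} and {S4}.
Refine {S0,S5} on symbol p: members go to different blocks, giving {S0} and {S5}.
The partition is now stable with 5 blocks: {S0} | {S1} | {S7} | {S4} | {S5}.
S1 and S4 end up in different blocks, so they are distinguishable. For instance, the string 'q' is accepted from only S4.

Yes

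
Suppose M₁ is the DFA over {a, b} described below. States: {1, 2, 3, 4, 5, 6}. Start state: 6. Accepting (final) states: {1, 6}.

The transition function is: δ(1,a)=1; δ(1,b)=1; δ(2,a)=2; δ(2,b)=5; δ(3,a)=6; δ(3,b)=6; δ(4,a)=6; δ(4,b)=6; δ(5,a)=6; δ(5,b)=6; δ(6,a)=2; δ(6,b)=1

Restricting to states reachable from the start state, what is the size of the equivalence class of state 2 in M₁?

Reachable states from the start: {1,2,5,6}. Unreachable: {3,4} — drop them.
Start with accepting vs non-accepting: {1,6} | {2,5}.
Split {1,6} by δ(·,a) → {1} and {6}.
Split {2,5} by δ(·,a) → {2} and {5}.
No further refinement is possible. Final partition (4 blocks): {1} | {2} | {6} | {5}.
State 2 belongs to the block {2}, which has 1 states.

1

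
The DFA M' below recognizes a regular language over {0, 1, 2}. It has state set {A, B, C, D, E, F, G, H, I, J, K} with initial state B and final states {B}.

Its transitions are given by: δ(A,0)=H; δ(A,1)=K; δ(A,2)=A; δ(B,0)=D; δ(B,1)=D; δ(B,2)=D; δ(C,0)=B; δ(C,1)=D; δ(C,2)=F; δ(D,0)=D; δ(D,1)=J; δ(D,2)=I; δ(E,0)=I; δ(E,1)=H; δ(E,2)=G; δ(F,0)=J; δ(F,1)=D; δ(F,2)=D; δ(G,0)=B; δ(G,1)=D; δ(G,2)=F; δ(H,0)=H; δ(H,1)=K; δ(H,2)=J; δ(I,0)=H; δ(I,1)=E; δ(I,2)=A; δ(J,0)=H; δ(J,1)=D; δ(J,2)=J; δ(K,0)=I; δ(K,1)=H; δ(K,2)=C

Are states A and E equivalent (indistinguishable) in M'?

Start with accepting vs non-accepting: {B} | {A,C,D,E,F,G,H,I,J,K}.
Refine {A,C,D,E,F,G,H,I,J,K} on symbol 0: members go to different blocks, giving {A,D,E,F,H,I,J,K} and {C,G}.
On input 2, block {A,D,E,F,H,I,J,K} splits into {A,D,F,H,I,J} and {E,K}.
Split {A,D,F,H,I,J} by δ(·,1) → {A,H,I} and {D,F,J}.
Refine {A,H,I} on symbol 2: members go to different blocks, giving {A,I} and {H}.
Split {D,F,J} by δ(·,0) → {D,F} and {J}.
On input 0, block {D,F} splits into {D} and {F}.
The partition is now stable with 8 blocks: {B} | {A,I} | {C,G} | {E,K} | {D} | {H} | {J} | {F}.
A and E end up in different blocks, so they are distinguishable. For instance, the string '20' is accepted from only E.

No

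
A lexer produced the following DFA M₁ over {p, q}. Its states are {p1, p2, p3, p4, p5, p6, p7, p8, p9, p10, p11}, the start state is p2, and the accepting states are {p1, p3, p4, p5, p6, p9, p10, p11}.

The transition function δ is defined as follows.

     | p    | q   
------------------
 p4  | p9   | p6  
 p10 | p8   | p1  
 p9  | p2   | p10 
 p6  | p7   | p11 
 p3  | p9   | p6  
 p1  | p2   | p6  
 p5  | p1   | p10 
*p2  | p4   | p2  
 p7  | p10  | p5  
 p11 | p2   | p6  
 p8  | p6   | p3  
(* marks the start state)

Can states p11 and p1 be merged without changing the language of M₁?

Yes

P0 = {p1,p3,p4,p5,p6,p9,p10,p11} | {p2,p7,p8}.
On input p, block {p1,p3,p4,p5,p6,p9,p10,p11} splits into {p1,p6,p9,p10,p11} and {p3,p4,p5}.
On input p, block {p2,p7,p8} splits into {p7,p8} and {p2}.
Refine {p1,p6,p9,p10,p11} on symbol p: members go to different blocks, giving {p1,p9,p11} and {p6,p10}.
Stable partition: {p1,p9,p11} | {p7,p8} | {p3,p4,p5} | {p2} | {p6,p10} — 5 equivalence classes.
p11 and p1 lie in the same block of the stable partition, so they are equivalent — no string distinguishes them.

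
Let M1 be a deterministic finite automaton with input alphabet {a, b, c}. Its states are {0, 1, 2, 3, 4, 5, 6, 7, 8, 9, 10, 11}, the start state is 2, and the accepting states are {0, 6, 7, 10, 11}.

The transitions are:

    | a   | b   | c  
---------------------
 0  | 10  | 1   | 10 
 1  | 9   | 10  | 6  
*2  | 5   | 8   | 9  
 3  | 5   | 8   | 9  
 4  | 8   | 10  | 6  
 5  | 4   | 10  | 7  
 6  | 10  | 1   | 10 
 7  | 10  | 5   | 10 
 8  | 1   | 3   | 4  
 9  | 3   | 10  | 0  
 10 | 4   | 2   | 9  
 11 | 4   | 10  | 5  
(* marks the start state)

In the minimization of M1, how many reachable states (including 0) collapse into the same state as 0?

States {11} cannot be reached from the start state, so discard them.
P0 = {0,6,7,10} | {1,2,3,4,5,8,9}.
On input a, block {0,6,7,10} splits into {0,6,7} and {10}.
On input b, block {1,2,3,4,5,8,9} splits into {1,4,5,9} and {2,3,8}.
Split {1,4,5,9} by δ(·,a) → {1,5} and {4,9}.
The partition is now stable with 5 blocks: {0,6,7} | {1,5} | {10} | {2,3,8} | {4,9}.
The equivalence class containing 0 is {0,6,7}, of size 3.

3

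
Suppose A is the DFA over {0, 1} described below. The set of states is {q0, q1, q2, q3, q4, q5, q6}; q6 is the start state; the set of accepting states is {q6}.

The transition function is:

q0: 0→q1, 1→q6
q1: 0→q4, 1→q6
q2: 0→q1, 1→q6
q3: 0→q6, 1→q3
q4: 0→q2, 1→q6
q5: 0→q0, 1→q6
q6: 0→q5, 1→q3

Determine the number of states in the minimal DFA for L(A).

All states are reachable from the start state.
P0 = {q6} | {q0,q1,q2,q3,q4,q5}.
Split {q0,q1,q2,q3,q4,q5} by δ(·,0) → {q0,q1,q2,q4,q5} and {q3}.
Stable partition: {q6} | {q0,q1,q2,q4,q5} | {q3} — 3 equivalence classes.

3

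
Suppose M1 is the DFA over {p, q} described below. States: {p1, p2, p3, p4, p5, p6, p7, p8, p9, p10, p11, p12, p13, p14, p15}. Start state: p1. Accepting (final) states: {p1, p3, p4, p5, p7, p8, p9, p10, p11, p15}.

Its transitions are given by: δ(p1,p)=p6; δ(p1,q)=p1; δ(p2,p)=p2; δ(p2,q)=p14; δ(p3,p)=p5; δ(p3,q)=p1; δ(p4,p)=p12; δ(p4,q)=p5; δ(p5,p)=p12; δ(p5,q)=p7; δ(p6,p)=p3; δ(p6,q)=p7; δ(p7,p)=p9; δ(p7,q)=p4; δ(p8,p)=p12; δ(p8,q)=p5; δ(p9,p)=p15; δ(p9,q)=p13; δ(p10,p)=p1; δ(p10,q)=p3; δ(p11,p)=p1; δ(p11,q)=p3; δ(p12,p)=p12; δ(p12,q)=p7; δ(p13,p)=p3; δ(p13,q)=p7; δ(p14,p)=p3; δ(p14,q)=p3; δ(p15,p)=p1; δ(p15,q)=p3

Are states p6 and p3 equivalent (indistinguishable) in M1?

No

States {p2,p8,p10,p11,p14} cannot be reached from the start state, so discard them.
Start with accepting vs non-accepting: {p1,p3,p4,p5,p7,p9,p15} | {p6,p12,p13}.
Refine {p1,p3,p4,p5,p7,p9,p15} on symbol p: members go to different blocks, giving {p3,p7,p9,p15} and {p1,p4,p5}.
On input p, block {p3,p7,p9,p15} splits into {p3,p15} and {p7,p9}.
On input q, block {p3,p15} splits into {p3} and {p15}.
Refine {p6,p12,p13} on symbol p: members go to different blocks, giving {p6,p13} and {p12}.
Refine {p1,p4,p5} on symbol p: members go to different blocks, giving {p4,p5} and {p1}.
On input q, block {p4,p5} splits into {p4} and {p5}.
On input p, block {p7,p9} splits into {p7} and {p9}.
Stable partition: {p3} | {p6,p13} | {p4} | {p7} | {p15} | {p12} | {p1} | {p5} | {p9} — 9 equivalence classes.
p6 and p3 end up in different blocks, so they are distinguishable. For instance, the string 'ε' is accepted from only p3.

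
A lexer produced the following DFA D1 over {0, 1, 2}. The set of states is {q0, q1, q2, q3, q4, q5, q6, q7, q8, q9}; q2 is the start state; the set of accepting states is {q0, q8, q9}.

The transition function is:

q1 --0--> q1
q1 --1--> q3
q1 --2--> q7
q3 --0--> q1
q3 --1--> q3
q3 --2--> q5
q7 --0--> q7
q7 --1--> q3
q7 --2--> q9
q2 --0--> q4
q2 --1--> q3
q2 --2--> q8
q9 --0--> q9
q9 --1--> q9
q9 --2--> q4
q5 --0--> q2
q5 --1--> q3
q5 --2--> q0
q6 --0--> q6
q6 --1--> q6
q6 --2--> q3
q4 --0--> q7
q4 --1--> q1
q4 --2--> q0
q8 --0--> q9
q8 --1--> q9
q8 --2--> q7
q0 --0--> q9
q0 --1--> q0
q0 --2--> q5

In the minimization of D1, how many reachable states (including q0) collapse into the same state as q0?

3

States {q6} cannot be reached from the start state, so discard them.
Start with accepting vs non-accepting: {q0,q8,q9} | {q1,q2,q3,q4,q5,q7}.
Split {q1,q2,q3,q4,q5,q7} by δ(·,2) → {q2,q4,q5,q7} and {q1,q3}.
Stable partition: {q0,q8,q9} | {q2,q4,q5,q7} | {q1,q3} — 3 equivalence classes.
State q0 belongs to the block {q0,q8,q9}, which has 3 states.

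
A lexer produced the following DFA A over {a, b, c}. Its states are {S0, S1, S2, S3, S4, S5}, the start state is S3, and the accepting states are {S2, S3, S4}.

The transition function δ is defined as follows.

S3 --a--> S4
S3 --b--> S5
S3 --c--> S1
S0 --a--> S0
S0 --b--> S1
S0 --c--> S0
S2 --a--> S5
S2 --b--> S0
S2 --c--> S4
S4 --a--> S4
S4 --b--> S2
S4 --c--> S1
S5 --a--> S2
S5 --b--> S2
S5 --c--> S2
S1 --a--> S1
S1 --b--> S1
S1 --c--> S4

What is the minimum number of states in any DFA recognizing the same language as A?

6

Start with accepting vs non-accepting: {S2,S3,S4} | {S0,S1,S5}.
Split {S2,S3,S4} by δ(·,a) → {S3,S4} and {S2}.
Refine {S3,S4} on symbol b: members go to different blocks, giving {S3} and {S4}.
Split {S0,S1,S5} by δ(·,a) → {S0,S1} and {S5}.
Refine {S0,S1} on symbol c: members go to different blocks, giving {S0} and {S1}.
The partition is now stable with 6 blocks: {S3} | {S0} | {S2} | {S4} | {S5} | {S1}.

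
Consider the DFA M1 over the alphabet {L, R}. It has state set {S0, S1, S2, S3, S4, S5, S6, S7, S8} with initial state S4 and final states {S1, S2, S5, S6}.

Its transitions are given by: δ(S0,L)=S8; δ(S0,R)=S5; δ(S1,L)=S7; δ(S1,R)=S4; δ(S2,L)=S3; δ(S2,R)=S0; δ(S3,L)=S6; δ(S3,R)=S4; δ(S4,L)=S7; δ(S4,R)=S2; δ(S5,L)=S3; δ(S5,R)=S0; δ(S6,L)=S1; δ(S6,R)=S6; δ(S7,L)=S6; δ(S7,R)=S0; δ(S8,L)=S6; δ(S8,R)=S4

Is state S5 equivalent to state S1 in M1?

All states are reachable from the start state.
Start with accepting vs non-accepting: {S1,S2,S5,S6} | {S0,S3,S4,S7,S8}.
Refine {S1,S2,S5,S6} on symbol L: members go to different blocks, giving {S1,S2,S5} and {S6}.
Refine {S0,S3,S4,S7,S8} on symbol L: members go to different blocks, giving {S3,S7,S8} and {S0,S4}.
The partition is now stable with 4 blocks: {S1,S2,S5} | {S3,S7,S8} | {S6} | {S0,S4}.
S5 and S1 lie in the same block of the stable partition, so they are equivalent — no string distinguishes them.

Yes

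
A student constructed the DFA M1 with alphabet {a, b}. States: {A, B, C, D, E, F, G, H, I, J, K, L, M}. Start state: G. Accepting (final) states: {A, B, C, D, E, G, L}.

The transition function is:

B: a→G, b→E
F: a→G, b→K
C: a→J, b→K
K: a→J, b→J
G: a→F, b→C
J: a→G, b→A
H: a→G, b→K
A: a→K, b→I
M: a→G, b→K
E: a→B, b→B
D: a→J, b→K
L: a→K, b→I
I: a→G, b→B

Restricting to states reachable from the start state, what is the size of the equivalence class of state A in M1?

States {D,H,L,M} cannot be reached from the start state, so discard them.
P0 = {A,B,C,E,G} | {F,I,J,K}.
Refine {A,B,C,E,G} on symbol a: members go to different blocks, giving {A,C,G} and {B,E}.
Split {A,C,G} by δ(·,b) → {A,C} and {G}.
Refine {F,I,J,K} on symbol a: members go to different blocks, giving {F,I,J} and {K}.
On input a, block {A,C} splits into {A} and {C}.
Refine {F,I,J} on symbol b: members go to different blocks, giving {F} and {I} and {J}.
Split {B,E} by δ(·,a) → {B} and {E}.
No further refinement is possible. Final partition (9 blocks): {A} | {F} | {B} | {G} | {K} | {C} | {I} | {J} | {E}.
State A belongs to the block {A}, which has 1 states.

1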